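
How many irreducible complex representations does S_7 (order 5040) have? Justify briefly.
15

Justification: The number of irreducible complex representations of a finite group equals its number of conjugacy classes. Conjugacy classes in S_7 correspond to cycle types, i.e. partitions of 7; there are p(7) = 15 of them, so S_7 (order 5040) has exactly 15 irreducible complex representations.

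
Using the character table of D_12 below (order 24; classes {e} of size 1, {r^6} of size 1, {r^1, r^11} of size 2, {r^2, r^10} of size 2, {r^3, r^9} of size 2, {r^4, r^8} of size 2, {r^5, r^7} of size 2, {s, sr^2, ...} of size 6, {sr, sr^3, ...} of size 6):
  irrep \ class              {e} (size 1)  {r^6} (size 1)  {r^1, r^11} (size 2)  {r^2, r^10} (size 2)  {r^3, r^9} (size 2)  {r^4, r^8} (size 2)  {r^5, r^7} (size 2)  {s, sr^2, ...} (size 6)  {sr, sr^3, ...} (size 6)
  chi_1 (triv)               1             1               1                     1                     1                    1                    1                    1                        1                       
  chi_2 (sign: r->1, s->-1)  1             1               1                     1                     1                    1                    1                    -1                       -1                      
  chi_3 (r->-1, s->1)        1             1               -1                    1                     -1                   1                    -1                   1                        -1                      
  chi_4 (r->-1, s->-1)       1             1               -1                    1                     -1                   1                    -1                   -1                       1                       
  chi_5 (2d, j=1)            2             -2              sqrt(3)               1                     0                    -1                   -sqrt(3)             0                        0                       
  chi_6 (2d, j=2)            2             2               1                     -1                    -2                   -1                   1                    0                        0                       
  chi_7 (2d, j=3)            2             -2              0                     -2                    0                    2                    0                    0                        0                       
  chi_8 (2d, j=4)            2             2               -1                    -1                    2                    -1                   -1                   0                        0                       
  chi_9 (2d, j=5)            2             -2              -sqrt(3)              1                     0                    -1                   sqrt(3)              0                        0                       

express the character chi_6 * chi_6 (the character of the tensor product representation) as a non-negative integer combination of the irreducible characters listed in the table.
chi_6 tensor chi_6 = chi_1 + chi_2 + chi_8 (all other irreducibles have multiplicity 0).

Working: The character of a tensor product is the pointwise product (chi_6 * chi_6)(C) = chi_6(C) * chi_6(C):
  {e}: (2)*(2), {r^6}: (2)*(2), {r^1, r^11}: (1)*(1), {r^2, r^10}: (-1)*(-1), {r^3, r^9}: (-2)*(-2), {r^4, r^8}: (-1)*(-1), {r^5, r^7}: (1)*(1), {s, sr^2, ...}: (0)*(0), {sr, sr^3, ...}: (0)*(0)
so (chi_6 * chi_6) takes values
  {e} -> 4, {r^6} -> 4, {r^1, r^11} -> 1, {r^2, r^10} -> 1, {r^3, r^9} -> 4, {r^4, r^8} -> 1, {r^5, r^7} -> 1, {s, sr^2, ...} -> 0, {sr, sr^3, ...} -> 0.
Now take the inner product of this character with each irreducible chi from the table, <chi_6*chi_6, chi> = (1/24) sum_C |C| (chi_6*chi_6)(C) conj(chi(C)):
  <chi_6*chi_6, chi_1> = (1/24)[1*(4)*conj(1) + 1*(4)*conj(1) + 2*(1)*conj(1) + 2*(1)*conj(1) + 2*(4)*conj(1) + 2*(1)*conj(1) + 2*(1)*conj(1) + 6*(0)*conj(1) + 6*(0)*conj(1)]
      = (1/24)[(4) + (4) + (2) + (2) + (8) + (2) + (2) + (0) + (0)] = 24/24 = 1
  <chi_6*chi_6, chi_2> = (1/24)[1*(4)*conj(1) + 1*(4)*conj(1) + 2*(1)*conj(1) + 2*(1)*conj(1) + 2*(4)*conj(1) + 2*(1)*conj(1) + 2*(1)*conj(1) + 6*(0)*conj(-1) + 6*(0)*conj(-1)]
      = (1/24)[(4) + (4) + (2) + (2) + (8) + (2) + (2) + (0) + (0)] = 24/24 = 1
  <chi_6*chi_6, chi_3> = (1/24)[1*(4)*conj(1) + 1*(4)*conj(1) + 2*(1)*conj(-1) + 2*(1)*conj(1) + 2*(4)*conj(-1) + 2*(1)*conj(1) + 2*(1)*conj(-1) + 6*(0)*conj(1) + 6*(0)*conj(-1)]
      = (1/24)[(4) + (4) + (-2) + (2) + (-8) + (2) + (-2) + (0) + (0)] = 0/24 = 0
  <chi_6*chi_6, chi_4> = (1/24)[1*(4)*conj(1) + 1*(4)*conj(1) + 2*(1)*conj(-1) + 2*(1)*conj(1) + 2*(4)*conj(-1) + 2*(1)*conj(1) + 2*(1)*conj(-1) + 6*(0)*conj(-1) + 6*(0)*conj(1)]
      = (1/24)[(4) + (4) + (-2) + (2) + (-8) + (2) + (-2) + (0) + (0)] = 0/24 = 0
  <chi_6*chi_6, chi_5> = (1/24)[1*(4)*conj(2) + 1*(4)*conj(-2) + 2*(1)*conj(sqrt(3)) + 2*(1)*conj(1) + 2*(4)*conj(0) + 2*(1)*conj(-1) + 2*(1)*conj(-sqrt(3)) + 6*(0)*conj(0) + 6*(0)*conj(0)]
      = (1/24)[(8) + (-8) + (2*sqrt(3)) + (2) + (0) + (-2) + (-2*sqrt(3)) + (0) + (0)] = 0/24 = 0
  <chi_6*chi_6, chi_6> = (1/24)[1*(4)*conj(2) + 1*(4)*conj(2) + 2*(1)*conj(1) + 2*(1)*conj(-1) + 2*(4)*conj(-2) + 2*(1)*conj(-1) + 2*(1)*conj(1) + 6*(0)*conj(0) + 6*(0)*conj(0)]
      = (1/24)[(8) + (8) + (2) + (-2) + (-16) + (-2) + (2) + (0) + (0)] = 0/24 = 0
  <chi_6*chi_6, chi_7> = (1/24)[1*(4)*conj(2) + 1*(4)*conj(-2) + 2*(1)*conj(0) + 2*(1)*conj(-2) + 2*(4)*conj(0) + 2*(1)*conj(2) + 2*(1)*conj(0) + 6*(0)*conj(0) + 6*(0)*conj(0)]
      = (1/24)[(8) + (-8) + (0) + (-4) + (0) + (4) + (0) + (0) + (0)] = 0/24 = 0
  <chi_6*chi_6, chi_8> = (1/24)[1*(4)*conj(2) + 1*(4)*conj(2) + 2*(1)*conj(-1) + 2*(1)*conj(-1) + 2*(4)*conj(2) + 2*(1)*conj(-1) + 2*(1)*conj(-1) + 6*(0)*conj(0) + 6*(0)*conj(0)]
      = (1/24)[(8) + (8) + (-2) + (-2) + (16) + (-2) + (-2) + (0) + (0)] = 24/24 = 1
  <chi_6*chi_6, chi_9> = (1/24)[1*(4)*conj(2) + 1*(4)*conj(-2) + 2*(1)*conj(-sqrt(3)) + 2*(1)*conj(1) + 2*(4)*conj(0) + 2*(1)*conj(-1) + 2*(1)*conj(sqrt(3)) + 6*(0)*conj(0) + 6*(0)*conj(0)]
      = (1/24)[(8) + (-8) + (-2*sqrt(3)) + (2) + (0) + (-2) + (2*sqrt(3)) + (0) + (0)] = 0/24 = 0
Hence the multiplicities are chi_1: 1, chi_2: 1, chi_8: 1. Dimension check: dim(chi_6)*dim(chi_6) = 2*2 = 4 and sum (mult * dim) = 1*1 + 1*1 + 1*2 = 4.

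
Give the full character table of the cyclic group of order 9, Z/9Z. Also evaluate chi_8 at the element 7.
Character table of Z/9Z (irreps indexed chi_0,...,chi_8 with chi_k(m) = zeta_9^(k*m), zeta_9 = exp(2*pi*i/9)):
  irrep \ class  {0} (size 1)  {1} (size 1)    {2} (size 1)    {3} (size 1)    {4} (size 1)    {5} (size 1)    {6} (size 1)    {7} (size 1)    {8} (size 1)  
  chi_0          1             1               1               1               1               1               1               1               1             
  chi_1          1             exp(2*I*pi/9)   exp(4*I*pi/9)   exp(2*I*pi/3)   exp(8*I*pi/9)   exp(-8*I*pi/9)  exp(-2*I*pi/3)  exp(-4*I*pi/9)  exp(-2*I*pi/9)
  chi_2          1             exp(4*I*pi/9)   exp(8*I*pi/9)   exp(-2*I*pi/3)  exp(-2*I*pi/9)  exp(2*I*pi/9)   exp(2*I*pi/3)   exp(-8*I*pi/9)  exp(-4*I*pi/9)
  chi_3          1             exp(2*I*pi/3)   exp(-2*I*pi/3)  1               exp(2*I*pi/3)   exp(-2*I*pi/3)  1               exp(2*I*pi/3)   exp(-2*I*pi/3)
  chi_4          1             exp(8*I*pi/9)   exp(-2*I*pi/9)  exp(2*I*pi/3)   exp(-4*I*pi/9)  exp(4*I*pi/9)   exp(-2*I*pi/3)  exp(2*I*pi/9)   exp(-8*I*pi/9)
  chi_5          1             exp(-8*I*pi/9)  exp(2*I*pi/9)   exp(-2*I*pi/3)  exp(4*I*pi/9)   exp(-4*I*pi/9)  exp(2*I*pi/3)   exp(-2*I*pi/9)  exp(8*I*pi/9) 
  chi_6          1             exp(-2*I*pi/3)  exp(2*I*pi/3)   1               exp(-2*I*pi/3)  exp(2*I*pi/3)   1               exp(-2*I*pi/3)  exp(2*I*pi/3) 
  chi_7          1             exp(-4*I*pi/9)  exp(-8*I*pi/9)  exp(2*I*pi/3)   exp(2*I*pi/9)   exp(-2*I*pi/9)  exp(-2*I*pi/3)  exp(8*I*pi/9)   exp(4*I*pi/9) 
  chi_8          1             exp(-2*I*pi/9)  exp(-4*I*pi/9)  exp(-2*I*pi/3)  exp(-8*I*pi/9)  exp(8*I*pi/9)   exp(2*I*pi/3)   exp(4*I*pi/9)   exp(2*I*pi/9) 

Spot check: chi_8(7) = zeta_9^(8*7) = zeta_9^56 = exp(4*I*pi/9).

Derivation: Z/9Z is abelian, so all 9 irreducible complex representations are 1-dimensional. They are given by chi_k(m) = zeta_9^(k*m) for k = 0,...,8. Row orthogonality: sum_m chi_k(m) conj(chi_l(m)) = 9 * [k = l].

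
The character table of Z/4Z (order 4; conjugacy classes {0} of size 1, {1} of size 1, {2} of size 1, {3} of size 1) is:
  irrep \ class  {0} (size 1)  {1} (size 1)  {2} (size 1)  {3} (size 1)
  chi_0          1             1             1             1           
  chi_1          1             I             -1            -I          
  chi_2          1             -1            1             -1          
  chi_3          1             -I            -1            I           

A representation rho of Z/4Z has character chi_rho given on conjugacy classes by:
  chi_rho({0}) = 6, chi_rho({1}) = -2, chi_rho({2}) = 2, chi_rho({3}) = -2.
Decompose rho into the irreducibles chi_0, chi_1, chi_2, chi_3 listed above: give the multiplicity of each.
Multiplicities: chi_0: 1, chi_1: 1, chi_2: 3, chi_3: 1.

Use <chi_rho, chi> = (1/|G|) sum_C |C| * chi_rho(C) * conj(chi(C)) with |G| = 4 for each irreducible chi in the table:
  <chi_rho, chi_0> = (1/4)[1*(6)*conj(1) + 1*(-2)*conj(1) + 1*(2)*conj(1) + 1*(-2)*conj(1)]
      = (1/4)[(6) + (-2) + (2) + (-2)] = 4/4 = 1
  <chi_rho, chi_1> = (1/4)[1*(6)*conj(1) + 1*(-2)*conj(I) + 1*(2)*conj(-1) + 1*(-2)*conj(-I)]
      = (1/4)[(6) + (2*I) + (-2) + (-2*I)] = 4/4 = 1
  <chi_rho, chi_2> = (1/4)[1*(6)*conj(1) + 1*(-2)*conj(-1) + 1*(2)*conj(1) + 1*(-2)*conj(-1)]
      = (1/4)[(6) + (2) + (2) + (2)] = 12/4 = 3
  <chi_rho, chi_3> = (1/4)[1*(6)*conj(1) + 1*(-2)*conj(-I) + 1*(2)*conj(-1) + 1*(-2)*conj(I)]
      = (1/4)[(6) + (-2*I) + (-2) + (2*I)] = 4/4 = 1
(Exp terms are combined using exp(i*s)*conj(exp(i*t)) = exp(i*(s-t)), and sums of them are collapsed using the identity that for every m > 1 the m distinct m-th roots of unity sum to 0, e.g. 1 + exp(2*I*pi/3) + exp(-2*I*pi/3) = 0.)
Dimension check: dim(rho) = sum (mult * dim) = 1*1 + 1*1 + 3*1 + 1*1 = 6 = chi_rho(e) = 6.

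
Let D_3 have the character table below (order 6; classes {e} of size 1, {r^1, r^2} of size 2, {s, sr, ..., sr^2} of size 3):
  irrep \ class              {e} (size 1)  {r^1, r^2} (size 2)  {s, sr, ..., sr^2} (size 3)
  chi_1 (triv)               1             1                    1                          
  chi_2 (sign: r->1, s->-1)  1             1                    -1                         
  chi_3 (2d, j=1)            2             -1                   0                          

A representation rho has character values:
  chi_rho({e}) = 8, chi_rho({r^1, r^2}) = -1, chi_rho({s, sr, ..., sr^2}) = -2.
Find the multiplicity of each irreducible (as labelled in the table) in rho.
Multiplicities: chi_1: 0, chi_2: 2, chi_3: 3.

Solution. Use <chi_rho, chi> = (1/|G|) sum_C |C| * chi_rho(C) * conj(chi(C)) with |G| = 6 for each irreducible chi in the table:
  <chi_rho, chi_1> = (1/6)[1*(8)*conj(1) + 2*(-1)*conj(1) + 3*(-2)*conj(1)]
      = (1/6)[(8) + (-2) + (-6)] = 0/6 = 0
  <chi_rho, chi_2> = (1/6)[1*(8)*conj(1) + 2*(-1)*conj(1) + 3*(-2)*conj(-1)]
      = (1/6)[(8) + (-2) + (6)] = 12/6 = 2
  <chi_rho, chi_3> = (1/6)[1*(8)*conj(2) + 2*(-1)*conj(-1) + 3*(-2)*conj(0)]
      = (1/6)[(16) + (2) + (0)] = 18/6 = 3
Dimension check: dim(rho) = sum (mult * dim) = 0*1 + 2*1 + 3*2 = 8 = chi_rho(e) = 8.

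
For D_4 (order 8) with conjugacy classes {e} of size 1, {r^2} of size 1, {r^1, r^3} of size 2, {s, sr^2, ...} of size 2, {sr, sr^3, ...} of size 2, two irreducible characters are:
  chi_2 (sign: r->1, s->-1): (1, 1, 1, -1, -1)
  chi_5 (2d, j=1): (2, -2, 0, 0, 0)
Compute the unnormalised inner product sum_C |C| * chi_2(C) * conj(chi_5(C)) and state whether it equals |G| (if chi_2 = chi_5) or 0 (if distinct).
Sum = 0; so <chi_2, chi_5> = 0 (distinct irreducibles are orthogonal).

Argument: Compute term by term over conjugacy classes (|C| * chi_2(C) * conj(chi_5(C))):
  1*(1)*conj(2) + 1*(1)*conj(-2) + 2*(1)*conj(0) + 2*(-1)*conj(0) + 2*(-1)*conj(0)
  = (2) + (-2) + (0) + (0) + (0)
  = 0.
Dividing by |G| = 8 gives 0/8 = 0, matching the row-orthogonality relation <chi_2, chi_5> = [chi_2 = chi_5].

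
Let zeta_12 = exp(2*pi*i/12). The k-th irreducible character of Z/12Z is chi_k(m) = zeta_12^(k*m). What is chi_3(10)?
chi_3(10) = zeta_12^30 = -1

Solution. chi_3(10) = zeta_12^(3*10) = zeta_12^30. Since zeta_12^12 = 1, this equals zeta_12^6 = exp(2*pi*i*6/12) = -1.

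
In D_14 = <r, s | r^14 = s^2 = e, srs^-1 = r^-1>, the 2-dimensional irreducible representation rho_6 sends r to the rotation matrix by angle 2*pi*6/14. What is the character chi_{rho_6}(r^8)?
chi_{rho_6}(r^8) = 2*cos(2*pi*6*8/14) = -2*cos(pi/7)

Details: rho_6(r^8) is rotation by angle 2*pi*6*8/14, whose trace is 2*cos(2*pi*6*8/14) = -2*cos(pi/7).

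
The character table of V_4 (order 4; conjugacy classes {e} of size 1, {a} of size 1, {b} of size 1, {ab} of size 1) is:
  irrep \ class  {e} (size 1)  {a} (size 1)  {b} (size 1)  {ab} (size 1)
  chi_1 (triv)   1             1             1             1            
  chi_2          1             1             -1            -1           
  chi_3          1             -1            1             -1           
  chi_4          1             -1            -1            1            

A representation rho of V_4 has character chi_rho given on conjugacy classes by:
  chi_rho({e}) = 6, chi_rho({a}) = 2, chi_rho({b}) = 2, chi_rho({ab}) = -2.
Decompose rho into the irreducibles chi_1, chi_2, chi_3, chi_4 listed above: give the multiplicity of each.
Multiplicities: chi_1: 2, chi_2: 2, chi_3: 2, chi_4: 0.

Working: Use <chi_rho, chi> = (1/|G|) sum_C |C| * chi_rho(C) * conj(chi(C)) with |G| = 4 for each irreducible chi in the table:
  <chi_rho, chi_1> = (1/4)[1*(6)*conj(1) + 1*(2)*conj(1) + 1*(2)*conj(1) + 1*(-2)*conj(1)]
      = (1/4)[(6) + (2) + (2) + (-2)] = 8/4 = 2
  <chi_rho, chi_2> = (1/4)[1*(6)*conj(1) + 1*(2)*conj(1) + 1*(2)*conj(-1) + 1*(-2)*conj(-1)]
      = (1/4)[(6) + (2) + (-2) + (2)] = 8/4 = 2
  <chi_rho, chi_3> = (1/4)[1*(6)*conj(1) + 1*(2)*conj(-1) + 1*(2)*conj(1) + 1*(-2)*conj(-1)]
      = (1/4)[(6) + (-2) + (2) + (2)] = 8/4 = 2
  <chi_rho, chi_4> = (1/4)[1*(6)*conj(1) + 1*(2)*conj(-1) + 1*(2)*conj(-1) + 1*(-2)*conj(1)]
      = (1/4)[(6) + (-2) + (-2) + (-2)] = 0/4 = 0
Dimension check: dim(rho) = sum (mult * dim) = 2*1 + 2*1 + 2*1 + 0*1 = 6 = chi_rho(e) = 6.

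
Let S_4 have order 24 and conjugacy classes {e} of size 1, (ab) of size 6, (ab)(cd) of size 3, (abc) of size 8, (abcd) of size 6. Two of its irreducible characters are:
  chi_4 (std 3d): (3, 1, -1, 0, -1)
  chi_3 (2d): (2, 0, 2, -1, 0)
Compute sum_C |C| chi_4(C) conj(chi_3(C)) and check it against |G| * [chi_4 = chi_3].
Sum = 0; so <chi_4, chi_3> = 0 (distinct irreducibles are orthogonal).

Derivation: Compute term by term over conjugacy classes (|C| * chi_4(C) * conj(chi_3(C))):
  1*(3)*conj(2) + 6*(1)*conj(0) + 3*(-1)*conj(2) + 8*(0)*conj(-1) + 6*(-1)*conj(0)
  = (6) + (0) + (-6) + (0) + (0)
  = 0.
Dividing by |G| = 24 gives 0/24 = 0, matching the row-orthogonality relation <chi_4, chi_3> = [chi_4 = chi_3].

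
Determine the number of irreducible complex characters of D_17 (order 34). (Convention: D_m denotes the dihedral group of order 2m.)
10

Explanation: The number of irreducible complex representations of a finite group equals its number of conjugacy classes. D_17 has 10 conjugacy classes ((n+3)/2 for n odd), so D_17 (order 34) has exactly 10 irreducible complex representations.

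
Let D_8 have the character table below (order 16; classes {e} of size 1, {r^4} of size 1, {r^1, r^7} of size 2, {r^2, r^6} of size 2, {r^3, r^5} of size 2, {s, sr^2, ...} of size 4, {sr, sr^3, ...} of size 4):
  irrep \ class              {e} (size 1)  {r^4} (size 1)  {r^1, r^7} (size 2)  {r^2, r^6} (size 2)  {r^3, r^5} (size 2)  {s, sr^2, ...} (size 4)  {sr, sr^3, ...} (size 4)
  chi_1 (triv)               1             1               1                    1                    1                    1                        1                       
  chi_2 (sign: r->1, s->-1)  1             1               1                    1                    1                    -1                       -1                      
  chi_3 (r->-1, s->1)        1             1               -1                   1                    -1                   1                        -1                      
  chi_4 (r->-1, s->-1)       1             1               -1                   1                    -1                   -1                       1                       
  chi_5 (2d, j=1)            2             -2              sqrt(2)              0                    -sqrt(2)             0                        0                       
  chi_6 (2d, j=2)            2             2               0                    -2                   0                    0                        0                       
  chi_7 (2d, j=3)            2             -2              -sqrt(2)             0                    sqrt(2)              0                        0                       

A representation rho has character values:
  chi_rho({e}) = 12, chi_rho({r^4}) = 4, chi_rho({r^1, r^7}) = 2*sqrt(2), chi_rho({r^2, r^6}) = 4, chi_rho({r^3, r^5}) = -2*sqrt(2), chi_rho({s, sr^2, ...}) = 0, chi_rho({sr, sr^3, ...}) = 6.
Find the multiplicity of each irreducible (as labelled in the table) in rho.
Multiplicities: chi_1: 3, chi_2: 0, chi_3: 0, chi_4: 3, chi_5: 2, chi_6: 1, chi_7: 0.

Argument: Use <chi_rho, chi> = (1/|G|) sum_C |C| * chi_rho(C) * conj(chi(C)) with |G| = 16 for each irreducible chi in the table:
  <chi_rho, chi_1> = (1/16)[1*(12)*conj(1) + 1*(4)*conj(1) + 2*(2*sqrt(2))*conj(1) + 2*(4)*conj(1) + 2*(-2*sqrt(2))*conj(1) + 4*(0)*conj(1) + 4*(6)*conj(1)]
      = (1/16)[(12) + (4) + (4*sqrt(2)) + (8) + (-4*sqrt(2)) + (0) + (24)] = 48/16 = 3
  <chi_rho, chi_2> = (1/16)[1*(12)*conj(1) + 1*(4)*conj(1) + 2*(2*sqrt(2))*conj(1) + 2*(4)*conj(1) + 2*(-2*sqrt(2))*conj(1) + 4*(0)*conj(-1) + 4*(6)*conj(-1)]
      = (1/16)[(12) + (4) + (4*sqrt(2)) + (8) + (-4*sqrt(2)) + (0) + (-24)] = 0/16 = 0
  <chi_rho, chi_3> = (1/16)[1*(12)*conj(1) + 1*(4)*conj(1) + 2*(2*sqrt(2))*conj(-1) + 2*(4)*conj(1) + 2*(-2*sqrt(2))*conj(-1) + 4*(0)*conj(1) + 4*(6)*conj(-1)]
      = (1/16)[(12) + (4) + (-4*sqrt(2)) + (8) + (4*sqrt(2)) + (0) + (-24)] = 0/16 = 0
  <chi_rho, chi_4> = (1/16)[1*(12)*conj(1) + 1*(4)*conj(1) + 2*(2*sqrt(2))*conj(-1) + 2*(4)*conj(1) + 2*(-2*sqrt(2))*conj(-1) + 4*(0)*conj(-1) + 4*(6)*conj(1)]
      = (1/16)[(12) + (4) + (-4*sqrt(2)) + (8) + (4*sqrt(2)) + (0) + (24)] = 48/16 = 3
  <chi_rho, chi_5> = (1/16)[1*(12)*conj(2) + 1*(4)*conj(-2) + 2*(2*sqrt(2))*conj(sqrt(2)) + 2*(4)*conj(0) + 2*(-2*sqrt(2))*conj(-sqrt(2)) + 4*(0)*conj(0) + 4*(6)*conj(0)]
      = (1/16)[(24) + (-8) + (8) + (0) + (8) + (0) + (0)] = 32/16 = 2
  <chi_rho, chi_6> = (1/16)[1*(12)*conj(2) + 1*(4)*conj(2) + 2*(2*sqrt(2))*conj(0) + 2*(4)*conj(-2) + 2*(-2*sqrt(2))*conj(0) + 4*(0)*conj(0) + 4*(6)*conj(0)]
      = (1/16)[(24) + (8) + (0) + (-16) + (0) + (0) + (0)] = 16/16 = 1
  <chi_rho, chi_7> = (1/16)[1*(12)*conj(2) + 1*(4)*conj(-2) + 2*(2*sqrt(2))*conj(-sqrt(2)) + 2*(4)*conj(0) + 2*(-2*sqrt(2))*conj(sqrt(2)) + 4*(0)*conj(0) + 4*(6)*conj(0)]
      = (1/16)[(24) + (-8) + (-8) + (0) + (-8) + (0) + (0)] = 0/16 = 0
Dimension check: dim(rho) = sum (mult * dim) = 3*1 + 0*1 + 0*1 + 3*1 + 2*2 + 1*2 + 0*2 = 12 = chi_rho(e) = 12.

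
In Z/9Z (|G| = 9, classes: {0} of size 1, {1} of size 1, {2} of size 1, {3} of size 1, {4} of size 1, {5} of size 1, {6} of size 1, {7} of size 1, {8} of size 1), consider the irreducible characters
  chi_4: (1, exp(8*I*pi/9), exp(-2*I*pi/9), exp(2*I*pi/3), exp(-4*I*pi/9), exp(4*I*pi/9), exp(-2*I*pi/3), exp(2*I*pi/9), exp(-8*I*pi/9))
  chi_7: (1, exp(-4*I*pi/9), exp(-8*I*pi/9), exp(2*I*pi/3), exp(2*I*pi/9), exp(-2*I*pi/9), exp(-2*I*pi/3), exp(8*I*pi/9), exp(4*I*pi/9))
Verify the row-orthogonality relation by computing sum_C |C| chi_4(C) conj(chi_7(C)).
Sum = 0; so <chi_4, chi_7> = 0 (distinct irreducibles are orthogonal).

Derivation: Compute term by term over conjugacy classes (|C| * chi_4(C) * conj(chi_7(C))):
  1*(1)*conj(1) + 1*(exp(8*I*pi/9))*conj(exp(-4*I*pi/9)) + 1*(exp(-2*I*pi/9))*conj(exp(-8*I*pi/9)) + 1*(exp(2*I*pi/3))*conj(exp(2*I*pi/3)) + 1*(exp(-4*I*pi/9))*conj(exp(2*I*pi/9)) + 1*(exp(4*I*pi/9))*conj(exp(-2*I*pi/9)) + 1*(exp(-2*I*pi/3))*conj(exp(-2*I*pi/3)) + 1*(exp(2*I*pi/9))*conj(exp(8*I*pi/9)) + 1*(exp(-8*I*pi/9))*conj(exp(4*I*pi/9))
  = (1) + (exp(-2*I*pi/3)) + (exp(2*I*pi/3)) + (1) + (exp(-2*I*pi/3)) + (exp(2*I*pi/3)) + (1) + (exp(-2*I*pi/3)) + (exp(2*I*pi/3))
  = 0.
(Exp terms are combined using exp(i*s)*conj(exp(i*t)) = exp(i*(s-t)), and sums of them are collapsed using the identity that for every m > 1 the m distinct m-th roots of unity sum to 0, e.g. 1 + exp(2*I*pi/3) + exp(-2*I*pi/3) = 0.)
Dividing by |G| = 9 gives 0/9 = 0, matching the row-orthogonality relation <chi_4, chi_7> = [chi_4 = chi_7].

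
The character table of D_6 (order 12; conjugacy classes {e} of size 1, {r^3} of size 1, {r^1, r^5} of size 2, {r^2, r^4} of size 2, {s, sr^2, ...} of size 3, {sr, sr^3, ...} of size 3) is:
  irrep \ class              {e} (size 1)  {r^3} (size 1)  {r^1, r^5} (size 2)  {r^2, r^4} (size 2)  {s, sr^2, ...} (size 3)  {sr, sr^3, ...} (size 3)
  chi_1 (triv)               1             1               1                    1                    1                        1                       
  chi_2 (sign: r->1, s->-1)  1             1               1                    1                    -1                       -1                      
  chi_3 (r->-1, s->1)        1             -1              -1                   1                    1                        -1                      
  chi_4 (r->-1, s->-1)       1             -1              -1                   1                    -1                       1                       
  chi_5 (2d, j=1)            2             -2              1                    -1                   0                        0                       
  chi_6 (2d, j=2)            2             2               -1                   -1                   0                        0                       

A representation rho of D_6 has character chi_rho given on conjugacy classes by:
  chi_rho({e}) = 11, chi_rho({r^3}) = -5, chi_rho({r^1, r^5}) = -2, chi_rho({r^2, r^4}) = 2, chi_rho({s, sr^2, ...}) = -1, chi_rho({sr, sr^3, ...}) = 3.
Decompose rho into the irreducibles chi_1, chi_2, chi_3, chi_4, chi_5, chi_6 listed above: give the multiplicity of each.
Multiplicities: chi_1: 1, chi_2: 0, chi_3: 1, chi_4: 3, chi_5: 2, chi_6: 1.

Solution. Use <chi_rho, chi> = (1/|G|) sum_C |C| * chi_rho(C) * conj(chi(C)) with |G| = 12 for each irreducible chi in the table:
  <chi_rho, chi_1> = (1/12)[1*(11)*conj(1) + 1*(-5)*conj(1) + 2*(-2)*conj(1) + 2*(2)*conj(1) + 3*(-1)*conj(1) + 3*(3)*conj(1)]
      = (1/12)[(11) + (-5) + (-4) + (4) + (-3) + (9)] = 12/12 = 1
  <chi_rho, chi_2> = (1/12)[1*(11)*conj(1) + 1*(-5)*conj(1) + 2*(-2)*conj(1) + 2*(2)*conj(1) + 3*(-1)*conj(-1) + 3*(3)*conj(-1)]
      = (1/12)[(11) + (-5) + (-4) + (4) + (3) + (-9)] = 0/12 = 0
  <chi_rho, chi_3> = (1/12)[1*(11)*conj(1) + 1*(-5)*conj(-1) + 2*(-2)*conj(-1) + 2*(2)*conj(1) + 3*(-1)*conj(1) + 3*(3)*conj(-1)]
      = (1/12)[(11) + (5) + (4) + (4) + (-3) + (-9)] = 12/12 = 1
  <chi_rho, chi_4> = (1/12)[1*(11)*conj(1) + 1*(-5)*conj(-1) + 2*(-2)*conj(-1) + 2*(2)*conj(1) + 3*(-1)*conj(-1) + 3*(3)*conj(1)]
      = (1/12)[(11) + (5) + (4) + (4) + (3) + (9)] = 36/12 = 3
  <chi_rho, chi_5> = (1/12)[1*(11)*conj(2) + 1*(-5)*conj(-2) + 2*(-2)*conj(1) + 2*(2)*conj(-1) + 3*(-1)*conj(0) + 3*(3)*conj(0)]
      = (1/12)[(22) + (10) + (-4) + (-4) + (0) + (0)] = 24/12 = 2
  <chi_rho, chi_6> = (1/12)[1*(11)*conj(2) + 1*(-5)*conj(2) + 2*(-2)*conj(-1) + 2*(2)*conj(-1) + 3*(-1)*conj(0) + 3*(3)*conj(0)]
      = (1/12)[(22) + (-10) + (4) + (-4) + (0) + (0)] = 12/12 = 1
Dimension check: dim(rho) = sum (mult * dim) = 1*1 + 0*1 + 1*1 + 3*1 + 2*2 + 1*2 = 11 = chi_rho(e) = 11.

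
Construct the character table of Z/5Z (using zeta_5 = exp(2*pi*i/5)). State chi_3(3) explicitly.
Character table of Z/5Z (irreps indexed chi_0,...,chi_4 with chi_k(m) = zeta_5^(k*m), zeta_5 = exp(2*pi*i/5)):
  irrep \ class  {0} (size 1)  {1} (size 1)    {2} (size 1)    {3} (size 1)    {4} (size 1)  
  chi_0          1             1               1               1               1             
  chi_1          1             exp(2*I*pi/5)   exp(4*I*pi/5)   exp(-4*I*pi/5)  exp(-2*I*pi/5)
  chi_2          1             exp(4*I*pi/5)   exp(-2*I*pi/5)  exp(2*I*pi/5)   exp(-4*I*pi/5)
  chi_3          1             exp(-4*I*pi/5)  exp(2*I*pi/5)   exp(-2*I*pi/5)  exp(4*I*pi/5) 
  chi_4          1             exp(-2*I*pi/5)  exp(-4*I*pi/5)  exp(4*I*pi/5)   exp(2*I*pi/5) 

Spot check: chi_3(3) = zeta_5^(3*3) = zeta_5^9 = exp(-2*I*pi/5).

Explanation: Z/5Z is abelian, so all 5 irreducible complex representations are 1-dimensional. They are given by chi_k(m) = zeta_5^(k*m) for k = 0,...,4. Row orthogonality: sum_m chi_k(m) conj(chi_l(m)) = 5 * [k = l].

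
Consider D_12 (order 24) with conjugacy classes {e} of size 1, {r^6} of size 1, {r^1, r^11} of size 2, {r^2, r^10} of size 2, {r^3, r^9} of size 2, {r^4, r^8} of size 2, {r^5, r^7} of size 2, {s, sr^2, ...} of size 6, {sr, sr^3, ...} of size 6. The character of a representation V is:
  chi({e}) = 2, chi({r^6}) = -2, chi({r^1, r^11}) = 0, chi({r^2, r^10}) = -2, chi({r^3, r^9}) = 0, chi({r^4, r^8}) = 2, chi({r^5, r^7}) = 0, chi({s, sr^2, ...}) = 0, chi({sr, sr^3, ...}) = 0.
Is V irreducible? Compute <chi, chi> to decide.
Irreducible: <chi, chi> = 1.

Why: <chi, chi> = (1/|G|) sum_C |C| * |chi(C)|^2 = (1/24)[1*|2|^2 + 1*|-2|^2 + 2*|0|^2 + 2*|-2|^2 + 2*|0|^2 + 2*|2|^2 + 2*|0|^2 + 6*|0|^2 + 6*|0|^2]
  = (1/24)[(4) + (4) + (0) + (8) + (0) + (8) + (0) + (0) + (0)] = 24/24 = 1.
A character is irreducible iff <chi, chi> = 1, so this representation is irreducible.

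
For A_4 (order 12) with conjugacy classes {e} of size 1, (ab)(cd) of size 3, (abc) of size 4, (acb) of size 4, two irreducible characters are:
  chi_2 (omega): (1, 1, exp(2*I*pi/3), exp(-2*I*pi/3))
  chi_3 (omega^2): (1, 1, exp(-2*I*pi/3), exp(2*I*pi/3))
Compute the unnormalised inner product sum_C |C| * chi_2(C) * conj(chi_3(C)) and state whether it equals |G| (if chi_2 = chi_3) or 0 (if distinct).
Sum = 0; so <chi_2, chi_3> = 0 (distinct irreducibles are orthogonal).

Argument: Compute term by term over conjugacy classes (|C| * chi_2(C) * conj(chi_3(C))):
  1*(1)*conj(1) + 3*(1)*conj(1) + 4*(exp(2*I*pi/3))*conj(exp(-2*I*pi/3)) + 4*(exp(-2*I*pi/3))*conj(exp(2*I*pi/3))
  = (1) + (3) + (4*exp(-2*I*pi/3)) + (4*exp(2*I*pi/3))
  = 0.
(Exp terms are combined using exp(i*s)*conj(exp(i*t)) = exp(i*(s-t)), and sums of them are collapsed using the identity that for every m > 1 the m distinct m-th roots of unity sum to 0, e.g. 1 + exp(2*I*pi/3) + exp(-2*I*pi/3) = 0.)
Dividing by |G| = 12 gives 0/12 = 0, matching the row-orthogonality relation <chi_2, chi_3> = [chi_2 = chi_3].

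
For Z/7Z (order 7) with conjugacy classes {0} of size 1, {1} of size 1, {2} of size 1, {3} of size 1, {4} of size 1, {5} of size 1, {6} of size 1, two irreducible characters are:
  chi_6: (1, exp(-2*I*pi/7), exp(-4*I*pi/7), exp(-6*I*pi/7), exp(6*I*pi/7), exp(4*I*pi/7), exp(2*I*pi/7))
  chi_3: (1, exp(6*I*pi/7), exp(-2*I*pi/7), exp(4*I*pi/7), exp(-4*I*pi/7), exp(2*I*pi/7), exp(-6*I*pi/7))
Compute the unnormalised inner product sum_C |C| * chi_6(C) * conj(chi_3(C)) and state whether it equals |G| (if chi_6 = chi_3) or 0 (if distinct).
Sum = 0; so <chi_6, chi_3> = 0 (distinct irreducibles are orthogonal).

Working: Compute term by term over conjugacy classes (|C| * chi_6(C) * conj(chi_3(C))):
  1*(1)*conj(1) + 1*(exp(-2*I*pi/7))*conj(exp(6*I*pi/7)) + 1*(exp(-4*I*pi/7))*conj(exp(-2*I*pi/7)) + 1*(exp(-6*I*pi/7))*conj(exp(4*I*pi/7)) + 1*(exp(6*I*pi/7))*conj(exp(-4*I*pi/7)) + 1*(exp(4*I*pi/7))*conj(exp(2*I*pi/7)) + 1*(exp(2*I*pi/7))*conj(exp(-6*I*pi/7))
  = (1) + (exp(6*I*pi/7)) + (exp(-2*I*pi/7)) + (exp(4*I*pi/7)) + (exp(-4*I*pi/7)) + (exp(2*I*pi/7)) + (exp(-6*I*pi/7))
  = 0.
(Exp terms are combined using exp(i*s)*conj(exp(i*t)) = exp(i*(s-t)), and sums of them are collapsed using the identity that for every m > 1 the m distinct m-th roots of unity sum to 0, e.g. 1 + exp(2*I*pi/3) + exp(-2*I*pi/3) = 0.)
Dividing by |G| = 7 gives 0/7 = 0, matching the row-orthogonality relation <chi_6, chi_3> = [chi_6 = chi_3].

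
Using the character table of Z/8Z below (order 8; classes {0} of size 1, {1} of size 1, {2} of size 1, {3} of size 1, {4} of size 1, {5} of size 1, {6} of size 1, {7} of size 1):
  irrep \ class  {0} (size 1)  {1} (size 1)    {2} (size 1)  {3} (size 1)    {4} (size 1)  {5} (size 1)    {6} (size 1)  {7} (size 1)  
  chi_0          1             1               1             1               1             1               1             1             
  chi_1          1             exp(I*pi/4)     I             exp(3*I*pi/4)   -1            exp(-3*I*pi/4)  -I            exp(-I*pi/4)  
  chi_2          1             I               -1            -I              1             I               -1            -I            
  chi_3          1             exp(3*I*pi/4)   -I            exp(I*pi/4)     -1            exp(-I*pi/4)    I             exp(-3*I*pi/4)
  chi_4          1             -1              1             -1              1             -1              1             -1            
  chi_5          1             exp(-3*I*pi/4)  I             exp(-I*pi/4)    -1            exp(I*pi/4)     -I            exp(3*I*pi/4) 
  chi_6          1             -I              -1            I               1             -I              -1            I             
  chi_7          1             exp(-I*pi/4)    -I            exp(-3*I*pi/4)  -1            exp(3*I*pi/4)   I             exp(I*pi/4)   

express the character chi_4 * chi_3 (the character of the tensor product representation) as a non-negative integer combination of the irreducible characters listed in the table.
chi_4 tensor chi_3 = chi_7 (all other irreducibles have multiplicity 0).

The character of a tensor product is the pointwise product (chi_4 * chi_3)(C) = chi_4(C) * chi_3(C):
  {0}: (1)*(1), {1}: (-1)*(exp(3*I*pi/4)), {2}: (1)*(-I), {3}: (-1)*(exp(I*pi/4)), {4}: (1)*(-1), {5}: (-1)*(exp(-I*pi/4)), {6}: (1)*(I), {7}: (-1)*(exp(-3*I*pi/4))
so (chi_4 * chi_3) takes values
  {0} -> 1, {1} -> -exp(3*I*pi/4), {2} -> -I, {3} -> -exp(I*pi/4), {4} -> -1, {5} -> -exp(-I*pi/4), {6} -> I, {7} -> -exp(-3*I*pi/4).
Now take the inner product of this character with each irreducible chi from the table, <chi_4*chi_3, chi> = (1/8) sum_C |C| (chi_4*chi_3)(C) conj(chi(C)):
  <chi_4*chi_3, chi_0> = (1/8)[1*(1)*conj(1) + 1*(-exp(3*I*pi/4))*conj(1) + 1*(-I)*conj(1) + 1*(-exp(I*pi/4))*conj(1) + 1*(-1)*conj(1) + 1*(-exp(-I*pi/4))*conj(1) + 1*(I)*conj(1) + 1*(-exp(-3*I*pi/4))*conj(1)]
      = (1/8)[(1) + (-exp(3*I*pi/4)) + (-I) + (-exp(I*pi/4)) + (-1) + (-exp(-I*pi/4)) + (I) + (-exp(-3*I*pi/4))] = 0/8 = 0
  <chi_4*chi_3, chi_1> = (1/8)[1*(1)*conj(1) + 1*(-exp(3*I*pi/4))*conj(exp(I*pi/4)) + 1*(-I)*conj(I) + 1*(-exp(I*pi/4))*conj(exp(3*I*pi/4)) + 1*(-1)*conj(-1) + 1*(-exp(-I*pi/4))*conj(exp(-3*I*pi/4)) + 1*(I)*conj(-I) + 1*(-exp(-3*I*pi/4))*conj(exp(-I*pi/4))]
      = (1/8)[(1) + (-I) + (-1) + (I) + (1) + (-I) + (-1) + (I)] = 0/8 = 0
  <chi_4*chi_3, chi_2> = (1/8)[1*(1)*conj(1) + 1*(-exp(3*I*pi/4))*conj(I) + 1*(-I)*conj(-1) + 1*(-exp(I*pi/4))*conj(-I) + 1*(-1)*conj(1) + 1*(-exp(-I*pi/4))*conj(I) + 1*(I)*conj(-1) + 1*(-exp(-3*I*pi/4))*conj(-I)]
      = (1/8)[(1) + (exp(-3*I*pi/4)) + (I) + (-exp(3*I*pi/4)) + (-1) + (exp(I*pi/4)) + (-I) + (-exp(-I*pi/4))] = 0/8 = 0
  <chi_4*chi_3, chi_3> = (1/8)[1*(1)*conj(1) + 1*(-exp(3*I*pi/4))*conj(exp(3*I*pi/4)) + 1*(-I)*conj(-I) + 1*(-exp(I*pi/4))*conj(exp(I*pi/4)) + 1*(-1)*conj(-1) + 1*(-exp(-I*pi/4))*conj(exp(-I*pi/4)) + 1*(I)*conj(I) + 1*(-exp(-3*I*pi/4))*conj(exp(-3*I*pi/4))]
      = (1/8)[(1) + (-1) + (1) + (-1) + (1) + (-1) + (1) + (-1)] = 0/8 = 0
  <chi_4*chi_3, chi_4> = (1/8)[1*(1)*conj(1) + 1*(-exp(3*I*pi/4))*conj(-1) + 1*(-I)*conj(1) + 1*(-exp(I*pi/4))*conj(-1) + 1*(-1)*conj(1) + 1*(-exp(-I*pi/4))*conj(-1) + 1*(I)*conj(1) + 1*(-exp(-3*I*pi/4))*conj(-1)]
      = (1/8)[(1) + (exp(3*I*pi/4)) + (-I) + (exp(I*pi/4)) + (-1) + (exp(-I*pi/4)) + (I) + (exp(-3*I*pi/4))] = 0/8 = 0
  <chi_4*chi_3, chi_5> = (1/8)[1*(1)*conj(1) + 1*(-exp(3*I*pi/4))*conj(exp(-3*I*pi/4)) + 1*(-I)*conj(I) + 1*(-exp(I*pi/4))*conj(exp(-I*pi/4)) + 1*(-1)*conj(-1) + 1*(-exp(-I*pi/4))*conj(exp(I*pi/4)) + 1*(I)*conj(-I) + 1*(-exp(-3*I*pi/4))*conj(exp(3*I*pi/4))]
      = (1/8)[(1) + (I) + (-1) + (-I) + (1) + (I) + (-1) + (-I)] = 0/8 = 0
  <chi_4*chi_3, chi_6> = (1/8)[1*(1)*conj(1) + 1*(-exp(3*I*pi/4))*conj(-I) + 1*(-I)*conj(-1) + 1*(-exp(I*pi/4))*conj(I) + 1*(-1)*conj(1) + 1*(-exp(-I*pi/4))*conj(-I) + 1*(I)*conj(-1) + 1*(-exp(-3*I*pi/4))*conj(I)]
      = (1/8)[(1) + (-exp(-3*I*pi/4)) + (I) + (exp(3*I*pi/4)) + (-1) + (-exp(I*pi/4)) + (-I) + (exp(-I*pi/4))] = 0/8 = 0
  <chi_4*chi_3, chi_7> = (1/8)[1*(1)*conj(1) + 1*(-exp(3*I*pi/4))*conj(exp(-I*pi/4)) + 1*(-I)*conj(-I) + 1*(-exp(I*pi/4))*conj(exp(-3*I*pi/4)) + 1*(-1)*conj(-1) + 1*(-exp(-I*pi/4))*conj(exp(3*I*pi/4)) + 1*(I)*conj(I) + 1*(-exp(-3*I*pi/4))*conj(exp(I*pi/4))]
      = (1/8)[(1) + (1) + (1) + (1) + (1) + (1) + (1) + (1)] = 8/8 = 1
(Exp terms are combined using exp(i*s)*conj(exp(i*t)) = exp(i*(s-t)), and sums of them are collapsed using the identity that for every m > 1 the m distinct m-th roots of unity sum to 0, e.g. 1 + exp(2*I*pi/3) + exp(-2*I*pi/3) = 0.)
Hence the multiplicities are chi_7: 1. Dimension check: dim(chi_4)*dim(chi_3) = 1*1 = 1 and sum (mult * dim) = 1*1 = 1.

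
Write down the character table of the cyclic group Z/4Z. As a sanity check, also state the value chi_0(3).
Character table of Z/4Z (irreps indexed chi_0,...,chi_3 with chi_k(m) = zeta_4^(k*m), zeta_4 = exp(2*pi*i/4)):
  irrep \ class  {0} (size 1)  {1} (size 1)  {2} (size 1)  {3} (size 1)
  chi_0          1             1             1             1           
  chi_1          1             I             -1            -I          
  chi_2          1             -1            1             -1          
  chi_3          1             -I            -1            I           

Spot check: chi_0(3) = zeta_4^(0*3) = zeta_4^0 = 1.

Reasoning: Z/4Z is abelian, so all 4 irreducible complex representations are 1-dimensional. They are given by chi_k(m) = zeta_4^(k*m) for k = 0,...,3. Row orthogonality: sum_m chi_k(m) conj(chi_l(m)) = 4 * [k = l].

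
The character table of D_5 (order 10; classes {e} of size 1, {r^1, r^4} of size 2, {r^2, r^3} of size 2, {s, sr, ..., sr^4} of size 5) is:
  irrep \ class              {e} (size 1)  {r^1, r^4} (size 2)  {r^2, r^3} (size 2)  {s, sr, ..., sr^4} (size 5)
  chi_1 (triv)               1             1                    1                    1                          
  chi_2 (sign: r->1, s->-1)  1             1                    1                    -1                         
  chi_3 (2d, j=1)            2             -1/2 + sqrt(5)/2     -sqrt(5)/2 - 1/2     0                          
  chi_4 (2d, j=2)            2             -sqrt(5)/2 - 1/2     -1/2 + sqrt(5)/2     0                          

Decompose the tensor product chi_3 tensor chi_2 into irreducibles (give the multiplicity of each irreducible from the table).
chi_3 tensor chi_2 = chi_3 (all other irreducibles have multiplicity 0).

The character of a tensor product is the pointwise product (chi_3 * chi_2)(C) = chi_3(C) * chi_2(C):
  {e}: (2)*(1), {r^1, r^4}: (-1/2 + sqrt(5)/2)*(1), {r^2, r^3}: (-sqrt(5)/2 - 1/2)*(1), {s, sr, ..., sr^4}: (0)*(-1)
so (chi_3 * chi_2) takes values
  {e} -> 2, {r^1, r^4} -> -1/2 + sqrt(5)/2, {r^2, r^3} -> -sqrt(5)/2 - 1/2, {s, sr, ..., sr^4} -> 0.
Now take the inner product of this character with each irreducible chi from the table, <chi_3*chi_2, chi> = (1/10) sum_C |C| (chi_3*chi_2)(C) conj(chi(C)):
  <chi_3*chi_2, chi_1> = (1/10)[1*(2)*conj(1) + 2*(-1/2 + sqrt(5)/2)*conj(1) + 2*(-sqrt(5)/2 - 1/2)*conj(1) + 5*(0)*conj(1)]
      = (1/10)[(2) + (-1 + sqrt(5)) + (-sqrt(5) - 1) + (0)] = 0/10 = 0
  <chi_3*chi_2, chi_2> = (1/10)[1*(2)*conj(1) + 2*(-1/2 + sqrt(5)/2)*conj(1) + 2*(-sqrt(5)/2 - 1/2)*conj(1) + 5*(0)*conj(-1)]
      = (1/10)[(2) + (-1 + sqrt(5)) + (-sqrt(5) - 1) + (0)] = 0/10 = 0
  <chi_3*chi_2, chi_3> = (1/10)[1*(2)*conj(2) + 2*(-1/2 + sqrt(5)/2)*conj(-1/2 + sqrt(5)/2) + 2*(-sqrt(5)/2 - 1/2)*conj(-sqrt(5)/2 - 1/2) + 5*(0)*conj(0)]
      = (1/10)[(4) + (3 - sqrt(5)) + (sqrt(5) + 3) + (0)] = 10/10 = 1
  <chi_3*chi_2, chi_4> = (1/10)[1*(2)*conj(2) + 2*(-1/2 + sqrt(5)/2)*conj(-sqrt(5)/2 - 1/2) + 2*(-sqrt(5)/2 - 1/2)*conj(-1/2 + sqrt(5)/2) + 5*(0)*conj(0)]
      = (1/10)[(4) + (-2) + (-2) + (0)] = 0/10 = 0
Hence the multiplicities are chi_3: 1. Dimension check: dim(chi_3)*dim(chi_2) = 2*1 = 2 and sum (mult * dim) = 1*2 = 2.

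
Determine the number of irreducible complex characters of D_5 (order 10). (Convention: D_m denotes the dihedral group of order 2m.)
4

Details: The number of irreducible complex representations of a finite group equals its number of conjugacy classes. D_5 has 4 conjugacy classes ((n+3)/2 for n odd), so D_5 (order 10) has exactly 4 irreducible complex representations.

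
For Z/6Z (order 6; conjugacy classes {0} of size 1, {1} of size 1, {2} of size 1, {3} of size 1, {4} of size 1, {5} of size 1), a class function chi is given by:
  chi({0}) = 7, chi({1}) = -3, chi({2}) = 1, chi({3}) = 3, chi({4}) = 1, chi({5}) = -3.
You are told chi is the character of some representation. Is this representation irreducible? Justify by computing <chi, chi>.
Not irreducible (reducible): <chi, chi> = 13 > 1.

Derivation: <chi, chi> = (1/|G|) sum_C |C| * |chi(C)|^2 = (1/6)[1*|7|^2 + 1*|-3|^2 + 1*|1|^2 + 1*|3|^2 + 1*|1|^2 + 1*|-3|^2]
  = (1/6)[(49) + (9) + (1) + (9) + (1) + (9)] = 78/6 = 13.
(Exp terms are combined using exp(i*s)*conj(exp(i*t)) = exp(i*(s-t)), and sums of them are collapsed using the identity that for every m > 1 the m distinct m-th roots of unity sum to 0, e.g. 1 + exp(2*I*pi/3) + exp(-2*I*pi/3) = 0.)
A character is irreducible iff <chi, chi> = 1, so this representation is reducible.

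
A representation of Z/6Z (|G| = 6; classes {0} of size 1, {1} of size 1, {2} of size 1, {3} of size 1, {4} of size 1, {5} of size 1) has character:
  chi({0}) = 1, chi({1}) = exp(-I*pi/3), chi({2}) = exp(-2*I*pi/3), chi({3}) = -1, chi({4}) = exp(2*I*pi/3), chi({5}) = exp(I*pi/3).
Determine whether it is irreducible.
Irreducible: <chi, chi> = 1.

Details: <chi, chi> = (1/|G|) sum_C |C| * |chi(C)|^2 = (1/6)[1*|1|^2 + 1*|exp(-I*pi/3)|^2 + 1*|exp(-2*I*pi/3)|^2 + 1*|-1|^2 + 1*|exp(2*I*pi/3)|^2 + 1*|exp(I*pi/3)|^2]
  = (1/6)[(1) + (1) + (1) + (1) + (1) + (1)] = 6/6 = 1.
(Exp terms are combined using exp(i*s)*conj(exp(i*t)) = exp(i*(s-t)), and sums of them are collapsed using the identity that for every m > 1 the m distinct m-th roots of unity sum to 0, e.g. 1 + exp(2*I*pi/3) + exp(-2*I*pi/3) = 0.)
A character is irreducible iff <chi, chi> = 1, so this representation is irreducible.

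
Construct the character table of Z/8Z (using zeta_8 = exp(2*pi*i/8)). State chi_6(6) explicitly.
Character table of Z/8Z (irreps indexed chi_0,...,chi_7 with chi_k(m) = zeta_8^(k*m), zeta_8 = exp(2*pi*i/8)):
  irrep \ class  {0} (size 1)  {1} (size 1)    {2} (size 1)  {3} (size 1)    {4} (size 1)  {5} (size 1)    {6} (size 1)  {7} (size 1)  
  chi_0          1             1               1             1               1             1               1             1             
  chi_1          1             exp(I*pi/4)     I             exp(3*I*pi/4)   -1            exp(-3*I*pi/4)  -I            exp(-I*pi/4)  
  chi_2          1             I               -1            -I              1             I               -1            -I            
  chi_3          1             exp(3*I*pi/4)   -I            exp(I*pi/4)     -1            exp(-I*pi/4)    I             exp(-3*I*pi/4)
  chi_4          1             -1              1             -1              1             -1              1             -1            
  chi_5          1             exp(-3*I*pi/4)  I             exp(-I*pi/4)    -1            exp(I*pi/4)     -I            exp(3*I*pi/4) 
  chi_6          1             -I              -1            I               1             -I              -1            I             
  chi_7          1             exp(-I*pi/4)    -I            exp(-3*I*pi/4)  -1            exp(3*I*pi/4)   I             exp(I*pi/4)   

Spot check: chi_6(6) = zeta_8^(6*6) = zeta_8^36 = -1.

Solution. Z/8Z is abelian, so all 8 irreducible complex representations are 1-dimensional. They are given by chi_k(m) = zeta_8^(k*m) for k = 0,...,7. Row orthogonality: sum_m chi_k(m) conj(chi_l(m)) = 8 * [k = l].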